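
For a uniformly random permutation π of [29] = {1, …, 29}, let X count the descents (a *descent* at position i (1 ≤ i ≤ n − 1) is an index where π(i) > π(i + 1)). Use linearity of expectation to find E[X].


Write X = Σ X_I over i = 1, …, 28, with X_I the indicator of one descent.
There are 28 indicators.
For each fixed i, the pair (π(i), π(i+1)) is a uniformly random ordered pair of distinct values from {1, …, 29}; by symmetry P[π(i) > π(i+1)] = 1/2.
By linearity: E[X] = 28 · (1/2) = (29 − 1) · (1/2) = 14 ≈ 14.000.

E[X] = 14 = 14.000.


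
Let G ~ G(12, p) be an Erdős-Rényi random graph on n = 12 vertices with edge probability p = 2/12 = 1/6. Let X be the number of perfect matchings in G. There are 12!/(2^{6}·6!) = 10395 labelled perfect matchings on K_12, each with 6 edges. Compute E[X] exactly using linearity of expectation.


K_12 has 12!/(2^{6}·6!) = 10395 labelled perfect matchings.
For each such perfect matching H, let X_H = 1 if all 6 edges of H are present in G. Then P[X_H = 1] = p^{6} = (1/6)^{6} = 1/46656.
By linearity of expectation: E[X] = Σ_H E[X_H] = 10395 · p^{6} = 10395 · 1/46656 = 385/1728.
Numerically: E[X] ≈ 0.2228.

E[X] = 10395 · (1/6)^{6} = 385/1728 ≈ 0.2228.


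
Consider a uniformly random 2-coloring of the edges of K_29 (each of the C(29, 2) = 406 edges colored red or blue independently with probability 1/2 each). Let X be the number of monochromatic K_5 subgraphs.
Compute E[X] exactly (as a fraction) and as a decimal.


Let X = Σ_S X_S over the C(29, 5) = 118755 subsets S of size 5, where X_S = 1 if the K_5 on S is monochromatic.
For a fixed S, the K_5 on S has C(5, 2) = 10 edges. P[all 10 edges red] = (1/2)^10, and likewise for blue, so P[monochromatic] = 2·(1/2)^10 = 2^{1 − 10} = 1/512.
By linearity: E[X] = C(29, 5) · 2^{1 − 10} = 118755 · 1/512 = 118755/512.
Numerically: E[X] ≈ 231.943.

E[X] = C(29,5)·2^(1−C(5,2)) = 118755/512 ≈ 231.943.


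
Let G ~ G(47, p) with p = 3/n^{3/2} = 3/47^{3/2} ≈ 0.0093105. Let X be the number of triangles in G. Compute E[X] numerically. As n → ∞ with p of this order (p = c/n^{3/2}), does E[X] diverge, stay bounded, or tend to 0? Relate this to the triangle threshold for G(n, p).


Number of potential triangles: C(47, 3) = 16215.
Each occurs with probability p³ ≈ (0.0093105)³ ≈ 8.0709267e-07.
By linearity: E[X] = C(47, 3)·p³ ≈ 16215 · 8.0709267e-07 ≈ 0.01309.
Since α = 3/2 > 1, p = c/n^{3/2} = o(1/n) is below the triangle threshold p ~ 1/n. Asymptotically E[X] ~ (c³/6)·n^{3(1−α)} = (3³/6)·n^{-1.5} → 0, so by Markov's inequality G has no triangles w.h.p.

E[X] ≈ 0.01309; in regime p = Θ(1/n^{3/2}) E[X] tends to 0 (below the triangle threshold p ~ 1/n).


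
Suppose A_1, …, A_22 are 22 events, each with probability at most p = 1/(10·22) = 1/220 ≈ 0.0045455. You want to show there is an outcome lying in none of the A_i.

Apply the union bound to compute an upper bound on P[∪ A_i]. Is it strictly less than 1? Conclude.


Union bound: P[∪_{i=1}^{22} A_i] ≤ Σ_i P[A_i] ≤ 22·p = 22·(1/220) = 1/10.
Numerically: 1/10 ≈ 0.1000000.
Is 1/10 < 1? YES.
Since P[∪ A_i] ≤ 1/10 < 1, the complement has P[∩ A_i^c] ≥ 1 − 1/10 = 9/10 > 0, so some outcome avoids every A_i.

22·p = 1/10 ≈ 0.1000000; existence CERTIFIED by the union bound.


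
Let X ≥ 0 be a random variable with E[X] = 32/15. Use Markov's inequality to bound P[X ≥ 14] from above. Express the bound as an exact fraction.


μ = E[X] = 32/15, a = 14.
Markov: P[X ≥ 14] ≤ μ/a = (32/15)/14 = 16/105.
Numerically: ≈ 0.15238.
(Since a = 14 > μ = 2.13333, the bound 16/105 is < 1 and informative.)

P[X ≥ 14] ≤ 16/105 ≈ 0.15238.


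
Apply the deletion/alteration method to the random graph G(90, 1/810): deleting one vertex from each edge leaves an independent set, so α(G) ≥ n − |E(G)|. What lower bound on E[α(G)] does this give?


E[|E(G)|] = C(90, 2)·p = 4005 · (1/810) = 89/18.
E[α(G)] ≥ n − E[|E(G)|] = 90 − 89/18 = 1531/18.
Numerically: ≈ 85.0556.
(This is only a lower bound; the true E[α(G)] may be larger.)

E[α(G)] ≥ 1531/18 ≈ 85.0556.


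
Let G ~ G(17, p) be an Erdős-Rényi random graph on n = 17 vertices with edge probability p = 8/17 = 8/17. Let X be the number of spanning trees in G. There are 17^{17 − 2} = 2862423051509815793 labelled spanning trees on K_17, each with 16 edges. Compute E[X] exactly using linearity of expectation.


K_17 has 17^{17 − 2} = 2862423051509815793 labelled spanning trees.
For each such spanning tree H, let X_H = 1 if all 16 edges of H are present in G. Then P[X_H = 1] = p^{16} = (8/17)^{16} = 281474976710656/48661191875666868481.
By linearity: E[X] = Σ_H E[X_H] = 2862423051509815793 · p^{16} = 2862423051509815793 · 281474976710656/48661191875666868481 = 281474976710656/17.
Numerically: E[X] ≈ 1.656e+13.

E[X] = 2862423051509815793 · (8/17)^{16} = 281474976710656/17 ≈ 1.656e+13.


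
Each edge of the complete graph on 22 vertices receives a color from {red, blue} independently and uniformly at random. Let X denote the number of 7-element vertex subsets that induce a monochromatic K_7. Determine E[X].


Let X = Σ_S X_S over the C(22, 7) = 170544 subsets S of size 7, where X_S = 1 if the K_7 on S is monochromatic.
For a fixed S, the K_7 on S has C(7, 2) = 21 edges. P[all 21 edges red] = (1/2)^21, and likewise for blue, so P[monochromatic] = 2·(1/2)^21 = 2^{1 − 21} = 1/1048576.
By linearity of expectation: E[X] = C(22, 7) · 2^{1 − 21} = 170544 · 1/1048576 = 10659/65536.
Numerically: E[X] ≈ 0.16264.

E[X] = C(22,7)·2^(1−C(7,2)) = 10659/65536 ≈ 0.16264.


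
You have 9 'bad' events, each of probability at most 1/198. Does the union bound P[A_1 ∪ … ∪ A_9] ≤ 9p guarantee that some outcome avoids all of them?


Union bound: P[∪_{i=1}^{9} A_i] ≤ Σ_i P[A_i] ≤ 9·p = 9·(1/198) = 1/22.
Numerically: 1/22 ≈ 0.045.
Is 1/22 < 1? YES.
Since P[∪ A_i] ≤ 1/22 < 1, the complement has P[∩ A_i^c] ≥ 1 − 1/22 = 21/22 > 0, so some outcome avoids every A_i.

9·p = 1/22 ≈ 0.045; existence CERTIFIED by the union bound.


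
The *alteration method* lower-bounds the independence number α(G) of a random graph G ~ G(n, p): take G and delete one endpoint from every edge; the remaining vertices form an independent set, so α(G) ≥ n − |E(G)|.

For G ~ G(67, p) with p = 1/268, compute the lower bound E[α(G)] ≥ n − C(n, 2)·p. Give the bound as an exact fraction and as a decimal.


E[|E(G)|] = C(67, 2)·p = 2211 · (1/268) = 33/4.
E[α(G)] ≥ n − E[|E(G)|] = 67 − 33/4 = 235/4.
Numerically: ≈ 58.750000.
(This is only a lower bound; the true E[α(G)] may be larger.)

E[α(G)] ≥ 235/4 ≈ 58.750000.


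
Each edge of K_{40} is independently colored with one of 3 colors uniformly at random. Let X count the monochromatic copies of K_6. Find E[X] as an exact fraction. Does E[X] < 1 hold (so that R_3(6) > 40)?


E[X] = C(40, 6) · 3^{1 − 15} = 3838380 · 3^{−14} = 3838380/4782969.
As a reduced fraction: E[X] = 1279460/1594323 ≈ 0.803.
Is E[X] < 1? YES.
Since E[X] < 1, there exists a 3-coloring of K_{40} with no monochromatic K_6; hence R_3(6) > 40.

E[X] = 1279460/1594323 ≈ 0.803; E[X] < 1, so R_3(6) > 40.


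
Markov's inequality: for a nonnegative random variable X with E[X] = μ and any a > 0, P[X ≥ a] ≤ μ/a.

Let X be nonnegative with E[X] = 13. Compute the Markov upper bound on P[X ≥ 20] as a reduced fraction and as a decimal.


μ = E[X] = 13, a = 20.
Markov: P[X ≥ 20] ≤ μ/a = (13)/20 = 13/20.
Numerically: ≈ 0.650000.
(Since a = 20 > μ = 13.000000, the bound 13/20 is < 1 and informative.)

P[X ≥ 20] ≤ 13/20 ≈ 0.650000.


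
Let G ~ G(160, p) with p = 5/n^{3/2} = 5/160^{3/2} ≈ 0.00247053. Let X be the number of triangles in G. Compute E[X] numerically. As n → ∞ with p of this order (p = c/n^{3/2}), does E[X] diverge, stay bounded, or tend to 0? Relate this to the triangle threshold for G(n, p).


Number of potential triangles: C(160, 3) = 669920.
Each occurs with probability p³ ≈ (0.00247053)³ ≈ 1.50789149e-08.
By linearity: E[X] = C(160, 3)·p³ ≈ 669920 · 1.50789149e-08 ≈ 0.010102.
Since α = 3/2 > 1, p = c/n^{3/2} = o(1/n) is below the triangle threshold p ~ 1/n. Asymptotically E[X] ~ (c³/6)·n^{3(1−α)} = (5³/6)·n^{-1.5} → 0, so by Markov's inequality G has no triangles w.h.p.

E[X] ≈ 0.010102; in regime p = Θ(1/n^{3/2}) E[X] tends to 0 (below the triangle threshold p ~ 1/n).


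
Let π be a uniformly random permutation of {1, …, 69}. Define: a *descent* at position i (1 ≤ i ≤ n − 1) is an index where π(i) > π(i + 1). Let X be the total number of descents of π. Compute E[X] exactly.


Write X = Σ X_I over i = 1, …, 68, with X_I the indicator of one descent.
There are 68 indicators.
For each fixed i, the pair (π(i), π(i+1)) is a uniformly random ordered pair of distinct values from {1, …, 69}; by symmetry P[π(i) > π(i+1)] = 1/2.
By linearity: E[X] = 68 · (1/2) = (69 − 1) · (1/2) = 34 ≈ 34.00000.

E[X] = 34 = 34.00000.


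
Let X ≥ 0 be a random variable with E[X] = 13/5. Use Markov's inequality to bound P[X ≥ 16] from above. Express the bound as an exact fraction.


μ = E[X] = 13/5, a = 16.
Markov: P[X ≥ 16] ≤ μ/a = (13/5)/16 = 13/80.
Numerically: ≈ 0.162500.
(Since a = 16 > μ = 2.600000, the bound 13/80 is < 1 and informative.)

P[X ≥ 16] ≤ 13/80 ≈ 0.162500.


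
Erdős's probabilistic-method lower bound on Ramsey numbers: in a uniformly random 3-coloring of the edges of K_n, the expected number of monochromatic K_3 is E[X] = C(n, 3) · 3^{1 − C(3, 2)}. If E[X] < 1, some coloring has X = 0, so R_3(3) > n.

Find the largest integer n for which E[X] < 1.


We need C(n, 3) · 3^{1 − 3} < 1, i.e. C(n, 3) < 3^{3 − 1} = 9.
Check values of n near the boundary:
  n = 3: C(3, 3) = 1; 1 < 9? YES
  n = 4: C(4, 3) = 4; 4 < 9? YES
  n = 5: C(5, 3) = 10; 10 < 9? NO
The largest n with C(n, 3) < 9 is n = 4 (where E[X] = 4/9 ≈ 0.4444444). Hence R_3(3) > 4, i.e. R_3(3) ≥ 5.

Largest n = 4; hence R_3(3) > 4.


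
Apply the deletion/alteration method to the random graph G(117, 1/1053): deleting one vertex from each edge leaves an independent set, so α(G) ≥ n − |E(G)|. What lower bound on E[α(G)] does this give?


E[|E(G)|] = C(117, 2)·p = 6786 · (1/1053) = 58/9.
E[α(G)] ≥ n − E[|E(G)|] = 117 − 58/9 = 995/9.
Numerically: ≈ 110.555556.
(This is only a lower bound; the true E[α(G)] may be larger.)

E[α(G)] ≥ 995/9 ≈ 110.555556.


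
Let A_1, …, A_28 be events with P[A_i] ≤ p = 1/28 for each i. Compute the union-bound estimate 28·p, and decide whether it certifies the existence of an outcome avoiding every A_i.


Union bound: P[∪_{i=1}^{28} A_i] ≤ Σ_i P[A_i] ≤ 28·p = 28·(1/28) = 1.
Numerically: 1 ≈ 1.0000.
Is 1 < 1? NO.
Since the bound 1 is ≥ 1, the union bound is uninformative here; it does NOT by itself certify existence.

28·p = 1 ≈ 1.0000; existence NOT certified by the union bound.


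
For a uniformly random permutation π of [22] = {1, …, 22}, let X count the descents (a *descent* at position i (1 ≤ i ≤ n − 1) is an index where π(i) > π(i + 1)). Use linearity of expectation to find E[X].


Write X = Σ X_I over i = 1, …, 21, with X_I the indicator of one descent.
There are 21 indicators.
For each fixed i, the pair (π(i), π(i+1)) is a uniformly random ordered pair of distinct values from {1, …, 22}; by symmetry P[π(i) > π(i+1)] = 1/2.
By linearity: E[X] = 21 · (1/2) = (22 − 1) · (1/2) = 21/2 ≈ 10.50000.

E[X] = 21/2 = 10.50000.


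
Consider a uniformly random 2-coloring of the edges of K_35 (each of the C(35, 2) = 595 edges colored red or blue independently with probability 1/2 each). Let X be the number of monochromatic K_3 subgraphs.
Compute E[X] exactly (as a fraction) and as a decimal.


Let X = Σ_S X_S over the C(35, 3) = 6545 subsets S of size 3, where X_S = 1 if the K_3 on S is monochromatic.
For a fixed S, the K_3 on S has C(3, 2) = 3 edges. P[all 3 edges red] = (1/2)^3, and likewise for blue, so P[monochromatic] = 2·(1/2)^3 = 2^{1 − 3} = 1/4.
By linearity: E[X] = C(35, 3) · 2^{1 − 3} = 6545 · 1/4 = 6545/4.
Numerically: E[X] ≈ 1636.250.

E[X] = C(35,3)·2^(1−C(3,2)) = 6545/4 ≈ 1636.250.


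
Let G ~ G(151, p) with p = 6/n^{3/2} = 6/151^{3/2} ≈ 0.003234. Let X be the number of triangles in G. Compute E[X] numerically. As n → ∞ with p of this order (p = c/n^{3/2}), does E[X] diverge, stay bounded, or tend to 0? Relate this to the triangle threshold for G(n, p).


Number of potential triangles: C(151, 3) = 562475.
Each occurs with probability p³ ≈ (0.003234)³ ≈ 3.381096e-08.
By linearity: E[X] = C(151, 3)·p³ ≈ 562475 · 3.381096e-08 ≈ 0.0190.
Since α = 3/2 > 1, p = c/n^{3/2} = o(1/n) is below the triangle threshold p ~ 1/n. Asymptotically E[X] ~ (c³/6)·n^{3(1−α)} = (6³/6)·n^{-1.5} → 0, so by Markov's inequality G has no triangles w.h.p.

E[X] ≈ 0.0190; in regime p = Θ(1/n^{3/2}) E[X] tends to 0 (below the triangle threshold p ~ 1/n).


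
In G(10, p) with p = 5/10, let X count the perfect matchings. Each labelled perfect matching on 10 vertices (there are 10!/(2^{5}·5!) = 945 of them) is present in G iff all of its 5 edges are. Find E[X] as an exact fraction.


K_10 has 10!/(2^{5}·5!) = 945 labelled perfect matchings.
For each such perfect matching H, let X_H = 1 if all 5 edges of H are present in G. Then P[X_H = 1] = p^{5} = (1/2)^{5} = 1/32.
By linearity of expectation: E[X] = Σ_H E[X_H] = 945 · p^{5} = 945 · 1/32 = 945/32.
Numerically: E[X] ≈ 29.53.

E[X] = 945 · (1/2)^{5} = 945/32 ≈ 29.53.


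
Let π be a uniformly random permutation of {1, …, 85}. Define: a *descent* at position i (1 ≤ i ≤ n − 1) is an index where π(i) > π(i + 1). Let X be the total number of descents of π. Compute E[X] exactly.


Write X = Σ X_I over i = 1, …, 84, with X_I the indicator of one descent.
There are 84 indicators.
For each fixed i, the pair (π(i), π(i+1)) is a uniformly random ordered pair of distinct values from {1, …, 85}; by symmetry P[π(i) > π(i+1)] = 1/2.
By linearity: E[X] = 84 · (1/2) = (85 − 1) · (1/2) = 42 ≈ 42.0000.

E[X] = 42 = 42.0000.


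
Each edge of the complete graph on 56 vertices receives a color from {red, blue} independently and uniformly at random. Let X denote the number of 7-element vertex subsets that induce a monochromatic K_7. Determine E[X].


Let X = Σ_S X_S over the C(56, 7) = 231917400 subsets S of size 7, where X_S = 1 if the K_7 on S is monochromatic.
For a fixed S, the K_7 on S has C(7, 2) = 21 edges. P[all 21 edges red] = (1/2)^21, and likewise for blue, so P[monochromatic] = 2·(1/2)^21 = 2^{1 − 21} = 1/1048576.
Summing: E[X] = C(56, 7) · 2^{1 − 21} = 231917400 · 1/1048576 = 28989675/131072.
Numerically: E[X] ≈ 221.1737.

E[X] = C(56,7)·2^(1−C(7,2)) = 28989675/131072 ≈ 221.1737.


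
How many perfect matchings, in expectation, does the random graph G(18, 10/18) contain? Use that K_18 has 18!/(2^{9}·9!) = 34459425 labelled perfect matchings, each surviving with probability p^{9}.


K_18 has 18!/(2^{9}·9!) = 34459425 labelled perfect matchings.
For each such perfect matching H, let X_H = 1 if all 9 edges of H are present in G. Then P[X_H = 1] = p^{9} = (5/9)^{9} = 1953125/387420489.
By linearity of expectation: E[X] = Σ_H E[X_H] = 34459425 · p^{9} = 34459425 · 1953125/387420489 = 830908203125/4782969.
Numerically: E[X] ≈ 1.74e+05.

E[X] = 34459425 · (5/9)^{9} = 830908203125/4782969 ≈ 1.74e+05.


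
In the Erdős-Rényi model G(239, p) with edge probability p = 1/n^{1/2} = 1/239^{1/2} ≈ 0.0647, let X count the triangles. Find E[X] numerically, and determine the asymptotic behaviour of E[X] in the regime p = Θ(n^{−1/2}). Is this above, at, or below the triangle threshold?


Number of potential triangles: C(239, 3) = 2246839.
Each occurs with probability p³ ≈ (0.0647)³ ≈ 2.70647e-04.
By linearity: E[X] = C(239, 3)·p³ ≈ 2246839 · 2.70647e-04 ≈ 608.100.
Since α = 1/2 < 1, p = c/n^{1/2} ≫ 1/n is above the triangle threshold p ~ 1/n. Asymptotically E[X] ~ (c³/6)·n^{3(1−α)} = (1³/6)·n^{1.5} → ∞; triangles are abundant w.h.p.

E[X] ≈ 608.100; in regime p = Θ(1/n^{1/2}) E[X] diverges (above the triangle threshold p ~ 1/n).


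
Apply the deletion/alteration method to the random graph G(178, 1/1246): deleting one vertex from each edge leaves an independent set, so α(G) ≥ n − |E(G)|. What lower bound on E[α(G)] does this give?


E[|E(G)|] = C(178, 2)·p = 15753 · (1/1246) = 177/14.
E[α(G)] ≥ n − E[|E(G)|] = 178 − 177/14 = 2315/14.
Numerically: ≈ 165.3571.
(This is only a lower bound; the true E[α(G)] may be larger.)

E[α(G)] ≥ 2315/14 ≈ 165.3571.


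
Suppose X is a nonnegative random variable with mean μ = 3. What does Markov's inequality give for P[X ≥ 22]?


μ = E[X] = 3, a = 22.
Markov: P[X ≥ 22] ≤ μ/a = (3)/22 = 3/22.
Numerically: ≈ 0.136364.
(Since a = 22 > μ = 3.000000, the bound 3/22 is < 1 and informative.)

P[X ≥ 22] ≤ 3/22 ≈ 0.136364.


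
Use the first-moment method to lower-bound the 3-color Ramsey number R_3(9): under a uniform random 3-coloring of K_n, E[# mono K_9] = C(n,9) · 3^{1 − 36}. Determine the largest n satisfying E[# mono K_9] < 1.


We need C(n, 9) · 3^{1 − 36} < 1, i.e. C(n, 9) < 3^{36 − 1} = 50031545098999707.
Check values of n near the boundary:
  n = 295: C(295, 9) = 41221140106119260; 41221140106119260 < 50031545098999707? YES
  n = 296: C(296, 9) = 42513789098994080; 42513789098994080 < 50031545098999707? YES
  n = 297: C(297, 9) = 43842345008337645; 43842345008337645 < 50031545098999707? YES
  n = 298: C(298, 9) = 45207677551849890; 45207677551849890 < 50031545098999707? YES
  n = 299: C(299, 9) = 46610674441390059; 46610674441390059 < 50031545098999707? YES
  n = 300: C(300, 9) = 48052241692154700; 48052241692154700 < 50031545098999707? YES
  n = 301: C(301, 9) = 49533303936090975; 49533303936090975 < 50031545098999707? YES
  n = 302: C(302, 9) = 51054804739588650; 51054804739588650 < 50031545098999707? NO
  n = 303: C(303, 9) = 52617706925494425; 52617706925494425 < 50031545098999707? NO
The largest n with C(n, 9) < 50031545098999707 is n = 301 (where E[X] = 16511101312030325/16677181699666569 ≈ 0.9900415). Hence R_3(9) > 301, i.e. R_3(9) ≥ 302.

Largest n = 301; hence R_3(9) > 301.


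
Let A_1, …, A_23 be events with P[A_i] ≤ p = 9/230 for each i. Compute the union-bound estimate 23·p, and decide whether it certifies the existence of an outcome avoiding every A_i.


Union bound: P[∪_{i=1}^{23} A_i] ≤ Σ_i P[A_i] ≤ 23·p = 23·(9/230) = 9/10.
Numerically: 9/10 ≈ 0.900000.
Is 9/10 < 1? YES.
Since P[∪ A_i] ≤ 9/10 < 1, the complement has P[∩ A_i^c] ≥ 1 − 9/10 = 1/10 > 0, so some outcome avoids every A_i.

23·p = 9/10 ≈ 0.900000; existence CERTIFIED by the union bound.


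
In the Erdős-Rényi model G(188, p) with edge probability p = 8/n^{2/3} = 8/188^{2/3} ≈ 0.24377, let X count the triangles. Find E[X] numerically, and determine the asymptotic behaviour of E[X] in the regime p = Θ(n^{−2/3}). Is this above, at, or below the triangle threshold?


Number of potential triangles: C(188, 3) = 1089836.
Each occurs with probability p³ ≈ (0.24377)³ ≈ 1.4486193e-02.
By linearity: E[X] = C(188, 3)·p³ ≈ 1089836 · 1.4486193e-02 ≈ 15787.57447.
Since α = 2/3 < 1, p = c/n^{2/3} ≫ 1/n is above the triangle threshold p ~ 1/n. Asymptotically E[X] ~ (c³/6)·n^{3(1−α)} = (8³/6)·n^{1} → ∞; triangles are abundant w.h.p.

E[X] ≈ 15787.57447; in regime p = Θ(1/n^{2/3}) E[X] diverges (above the triangle threshold p ~ 1/n).


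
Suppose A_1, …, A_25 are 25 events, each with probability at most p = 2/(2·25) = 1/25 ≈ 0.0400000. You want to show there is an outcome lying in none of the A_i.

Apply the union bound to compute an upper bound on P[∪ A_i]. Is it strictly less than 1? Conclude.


Union bound: P[∪_{i=1}^{25} A_i] ≤ Σ_i P[A_i] ≤ 25·p = 25·(1/25) = 1.
Numerically: 1 ≈ 1.0000000.
Is 1 < 1? NO.
Since the bound 1 is ≥ 1, the union bound is uninformative here; it does NOT by itself certify existence.

25·p = 1 ≈ 1.0000000; existence NOT certified by the union bound.


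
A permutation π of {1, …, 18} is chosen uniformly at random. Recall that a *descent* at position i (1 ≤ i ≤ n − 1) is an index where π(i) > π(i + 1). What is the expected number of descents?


Write X = Σ X_I over i = 1, …, 17, with X_I the indicator of one descent.
There are 17 indicators.
For each fixed i, the pair (π(i), π(i+1)) is a uniformly random ordered pair of distinct values from {1, …, 18}; by symmetry P[π(i) > π(i+1)] = 1/2.
By linearity: E[X] = 17 · (1/2) = (18 − 1) · (1/2) = 17/2 ≈ 8.5000.

E[X] = 17/2 = 8.5000.


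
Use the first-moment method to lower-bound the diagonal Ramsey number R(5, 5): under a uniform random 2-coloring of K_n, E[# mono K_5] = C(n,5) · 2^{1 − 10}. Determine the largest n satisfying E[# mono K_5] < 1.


We need C(n, 5) · 2^{1 − 10} < 1, i.e. C(n, 5) < 2^{10 − 1} = 512.
Check values of n near the boundary:
  n = 8: C(8, 5) = 56; 56 < 512? YES
  n = 9: C(9, 5) = 126; 126 < 512? YES
  n = 10: C(10, 5) = 252; 252 < 512? YES
  n = 11: C(11, 5) = 462; 462 < 512? YES
  n = 12: C(12, 5) = 792; 792 < 512? NO
The largest n with C(n, 5) < 512 is n = 11 (where E[X] = 231/256 ≈ 0.902344). Hence R(5, 5) > 11, i.e. R(5, 5) ≥ 12.

Largest n = 11; hence R(5, 5) > 11.


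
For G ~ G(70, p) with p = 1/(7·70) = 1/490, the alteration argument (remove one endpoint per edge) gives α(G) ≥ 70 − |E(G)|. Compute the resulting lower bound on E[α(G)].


E[|E(G)|] = C(70, 2)·p = 2415 · (1/490) = 69/14.
E[α(G)] ≥ n − E[|E(G)|] = 70 − 69/14 = 911/14.
Numerically: ≈ 65.071.
(This is only a lower bound; the true E[α(G)] may be larger.)

E[α(G)] ≥ 911/14 ≈ 65.071.


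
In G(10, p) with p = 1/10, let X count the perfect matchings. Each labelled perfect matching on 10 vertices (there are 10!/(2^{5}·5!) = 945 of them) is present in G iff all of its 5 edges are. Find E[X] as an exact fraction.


K_10 has 10!/(2^{5}·5!) = 945 labelled perfect matchings.
For each such perfect matching H, let X_H = 1 if all 5 edges of H are present in G. Then P[X_H = 1] = p^{5} = (1/10)^{5} = 1/100000.
Summing the indicators: E[X] = Σ_H E[X_H] = 945 · p^{5} = 945 · 1/100000 = 189/20000.
Numerically: E[X] ≈ 0.00945.

E[X] = 945 · (1/10)^{5} = 189/20000 ≈ 0.00945.


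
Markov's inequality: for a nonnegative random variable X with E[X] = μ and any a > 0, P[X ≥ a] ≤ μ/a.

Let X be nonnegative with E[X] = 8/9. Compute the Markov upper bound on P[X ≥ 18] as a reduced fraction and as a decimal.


μ = E[X] = 8/9, a = 18.
Markov: P[X ≥ 18] ≤ μ/a = (8/9)/18 = 4/81.
Numerically: ≈ 0.049.
(Since a = 18 > μ = 0.889, the bound 4/81 is < 1 and informative.)

P[X ≥ 18] ≤ 4/81 ≈ 0.049.


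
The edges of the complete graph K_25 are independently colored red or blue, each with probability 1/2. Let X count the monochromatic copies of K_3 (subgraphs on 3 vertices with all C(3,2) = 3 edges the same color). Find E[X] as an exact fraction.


Let X = Σ_S X_S over the C(25, 3) = 2300 subsets S of size 3, where X_S = 1 if the K_3 on S is monochromatic.
For a fixed S, the K_3 on S has C(3, 2) = 3 edges. P[all 3 edges red] = (1/2)^3, and likewise for blue, so P[monochromatic] = 2·(1/2)^3 = 2^{1 − 3} = 1/4.
Summing: E[X] = C(25, 3) · 2^{1 − 3} = 2300 · 1/4 = 575.
Numerically: E[X] ≈ 575.00000.

E[X] = C(25,3)·2^(1−C(3,2)) = 575 ≈ 575.00000.


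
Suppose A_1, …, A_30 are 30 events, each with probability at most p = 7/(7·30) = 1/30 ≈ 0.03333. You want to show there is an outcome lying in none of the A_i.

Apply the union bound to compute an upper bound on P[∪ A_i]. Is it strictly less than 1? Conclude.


Union bound: P[∪_{i=1}^{30} A_i] ≤ Σ_i P[A_i] ≤ 30·p = 30·(1/30) = 1.
Numerically: 1 ≈ 1.00000.
Is 1 < 1? NO.
Since the bound 1 is ≥ 1, the union bound is uninformative here; it does NOT by itself certify existence.

30·p = 1 ≈ 1.00000; existence NOT certified by the union bound.


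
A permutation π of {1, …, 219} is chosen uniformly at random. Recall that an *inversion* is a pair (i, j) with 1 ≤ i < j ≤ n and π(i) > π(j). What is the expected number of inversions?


Write X = Σ X_I over the C(219, 2) = 23871 pairs i < j, with X_I the indicator of one inversion.
There are 23871 indicators.
For each fixed pair i < j, the values π(i) and π(j) are two distinct elements of {1, …, 219} in uniformly random order; by symmetry P[π(i) > π(j)] = 1/2.
By linearity: E[X] = 23871 · (1/2) = C(219, 2) · (1/2) = 23871/2 = 23871/2 ≈ 11935.5000.

E[X] = 23871/2 = 11935.5000.


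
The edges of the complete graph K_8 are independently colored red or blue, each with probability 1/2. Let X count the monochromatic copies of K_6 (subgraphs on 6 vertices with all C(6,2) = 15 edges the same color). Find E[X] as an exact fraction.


Let X = Σ_S X_S over the C(8, 6) = 28 subsets S of size 6, where X_S = 1 if the K_6 on S is monochromatic.
For a fixed S, the K_6 on S has C(6, 2) = 15 edges. P[all 15 edges red] = (1/2)^15, and likewise for blue, so P[monochromatic] = 2·(1/2)^15 = 2^{1 − 15} = 1/16384.
By linearity of expectation: E[X] = C(8, 6) · 2^{1 − 15} = 28 · 1/16384 = 7/4096.
Numerically: E[X] ≈ 0.002.

E[X] = C(8,6)·2^(1−C(6,2)) = 7/4096 ≈ 0.002.


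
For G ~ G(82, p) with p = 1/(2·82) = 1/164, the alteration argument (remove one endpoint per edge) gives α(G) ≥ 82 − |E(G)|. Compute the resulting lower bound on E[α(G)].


E[|E(G)|] = C(82, 2)·p = 3321 · (1/164) = 81/4.
E[α(G)] ≥ n − E[|E(G)|] = 82 − 81/4 = 247/4.
Numerically: ≈ 61.75000.
(This is only a lower bound; the true E[α(G)] may be larger.)

E[α(G)] ≥ 247/4 ≈ 61.75000.


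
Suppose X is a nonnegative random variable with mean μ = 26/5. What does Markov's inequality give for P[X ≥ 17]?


μ = E[X] = 26/5, a = 17.
Markov: P[X ≥ 17] ≤ μ/a = (26/5)/17 = 26/85.
Numerically: ≈ 0.3059.
(Since a = 17 > μ = 5.2000, the bound 26/85 is < 1 and informative.)

P[X ≥ 17] ≤ 26/85 ≈ 0.3059.


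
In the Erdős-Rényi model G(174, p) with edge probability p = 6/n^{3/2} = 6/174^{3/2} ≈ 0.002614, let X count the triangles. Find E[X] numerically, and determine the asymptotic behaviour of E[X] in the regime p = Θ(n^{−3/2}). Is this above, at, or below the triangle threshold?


Number of potential triangles: C(174, 3) = 862924.
Each occurs with probability p³ ≈ (0.002614)³ ≈ 1.786414e-08.
By linearity: E[X] = C(174, 3)·p³ ≈ 862924 · 1.786414e-08 ≈ 0.0154.
Since α = 3/2 > 1, p = c/n^{3/2} = o(1/n) is below the triangle threshold p ~ 1/n. Asymptotically E[X] ~ (c³/6)·n^{3(1−α)} = (6³/6)·n^{-1.5} → 0, so by Markov's inequality G has no triangles w.h.p.

E[X] ≈ 0.0154; in regime p = Θ(1/n^{3/2}) E[X] tends to 0 (below the triangle threshold p ~ 1/n).


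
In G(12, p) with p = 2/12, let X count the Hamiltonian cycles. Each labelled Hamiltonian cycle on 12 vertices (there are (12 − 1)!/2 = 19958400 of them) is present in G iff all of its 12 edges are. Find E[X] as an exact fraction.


K_12 has (12 − 1)!/2 = 19958400 labelled Hamiltonian cycles.
For each such Hamiltonian cycle H, let X_H = 1 if all 12 edges of H are present in G. Then P[X_H = 1] = p^{12} = (1/6)^{12} = 1/2176782336.
Summing the indicators: E[X] = Σ_H E[X_H] = 19958400 · p^{12} = 19958400 · 1/2176782336 = 1925/209952.
Numerically: E[X] ≈ 0.00916876.

E[X] = 19958400 · (1/6)^{12} = 1925/209952 ≈ 0.00916876.


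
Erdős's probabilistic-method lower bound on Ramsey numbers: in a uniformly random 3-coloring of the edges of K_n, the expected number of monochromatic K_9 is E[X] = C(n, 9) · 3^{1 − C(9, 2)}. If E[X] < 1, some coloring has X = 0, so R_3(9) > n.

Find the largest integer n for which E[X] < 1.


We need C(n, 9) · 3^{1 − 36} < 1, i.e. C(n, 9) < 3^{36 − 1} = 50031545098999707.
Check values of n near the boundary:
  n = 299: C(299, 9) = 46610674441390059; 46610674441390059 < 50031545098999707? YES
  n = 300: C(300, 9) = 48052241692154700; 48052241692154700 < 50031545098999707? YES
  n = 301: C(301, 9) = 49533303936090975; 49533303936090975 < 50031545098999707? YES
  n = 302: C(302, 9) = 51054804739588650; 51054804739588650 < 50031545098999707? NO
  n = 303: C(303, 9) = 52617706925494425; 52617706925494425 < 50031545098999707? NO
The largest n with C(n, 9) < 50031545098999707 is n = 301 (where E[X] = 16511101312030325/16677181699666569 ≈ 0.990). Hence R_3(9) > 301, i.e. R_3(9) ≥ 302.

Largest n = 301; hence R_3(9) > 301.


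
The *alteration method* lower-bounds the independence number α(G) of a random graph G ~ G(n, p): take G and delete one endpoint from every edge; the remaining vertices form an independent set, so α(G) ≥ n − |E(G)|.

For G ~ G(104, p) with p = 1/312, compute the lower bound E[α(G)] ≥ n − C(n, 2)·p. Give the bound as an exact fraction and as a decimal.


E[|E(G)|] = C(104, 2)·p = 5356 · (1/312) = 103/6.
E[α(G)] ≥ n − E[|E(G)|] = 104 − 103/6 = 521/6.
Numerically: ≈ 86.8333.
(This is only a lower bound; the true E[α(G)] may be larger.)

E[α(G)] ≥ 521/6 ≈ 86.8333.


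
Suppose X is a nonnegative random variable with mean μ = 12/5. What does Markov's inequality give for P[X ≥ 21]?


μ = E[X] = 12/5, a = 21.
Markov: P[X ≥ 21] ≤ μ/a = (12/5)/21 = 4/35.
Numerically: ≈ 0.11429.
(Since a = 21 > μ = 2.40000, the bound 4/35 is < 1 and informative.)

P[X ≥ 21] ≤ 4/35 ≈ 0.11429.


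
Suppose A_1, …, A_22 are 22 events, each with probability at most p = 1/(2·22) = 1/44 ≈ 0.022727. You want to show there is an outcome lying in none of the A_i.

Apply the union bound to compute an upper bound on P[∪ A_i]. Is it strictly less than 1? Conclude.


Union bound: P[∪_{i=1}^{22} A_i] ≤ Σ_i P[A_i] ≤ 22·p = 22·(1/44) = 1/2.
Numerically: 1/2 ≈ 0.500000.
Is 1/2 < 1? YES.
Since P[∪ A_i] ≤ 1/2 < 1, the complement has P[∩ A_i^c] ≥ 1 − 1/2 = 1/2 > 0, so some outcome avoids every A_i.

22·p = 1/2 ≈ 0.500000; existence CERTIFIED by the union bound.


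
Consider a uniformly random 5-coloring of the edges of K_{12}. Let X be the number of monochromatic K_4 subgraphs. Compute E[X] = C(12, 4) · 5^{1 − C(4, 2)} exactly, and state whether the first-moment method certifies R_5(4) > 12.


E[X] = C(12, 4) · 5^{1 − 6} = 495 · 5^{−5} = 495/3125.
As a reduced fraction: E[X] = 99/625 ≈ 0.1584000.
Is E[X] < 1? YES.
Since E[X] < 1, there exists a 5-coloring of K_{12} with no monochromatic K_4; hence R_5(4) > 12.

E[X] = 99/625 ≈ 0.1584000; E[X] < 1, so R_5(4) > 12.


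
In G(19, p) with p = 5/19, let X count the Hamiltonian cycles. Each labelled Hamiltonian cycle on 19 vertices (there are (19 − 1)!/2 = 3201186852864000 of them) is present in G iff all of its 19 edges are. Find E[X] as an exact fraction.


K_19 has (19 − 1)!/2 = 3201186852864000 labelled Hamiltonian cycles.
For each such Hamiltonian cycle H, let X_H = 1 if all 19 edges of H are present in G. Then P[X_H = 1] = p^{19} = (5/19)^{19} = 19073486328125/1978419655660313589123979.
Summing the indicators: E[X] = Σ_H E[X_H] = 3201186852864000 · p^{19} = 3201186852864000 · 19073486328125/1978419655660313589123979 = 61057793671875000000000000000/1978419655660313589123979.
Numerically: E[X] ≈ 3.09e+04.

E[X] = 3201186852864000 · (5/19)^{19} = 61057793671875000000000000000/1978419655660313589123979 ≈ 3.09e+04.


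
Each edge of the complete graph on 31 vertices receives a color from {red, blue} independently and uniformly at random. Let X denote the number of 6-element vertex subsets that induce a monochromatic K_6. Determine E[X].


Let X = Σ_S X_S over the C(31, 6) = 736281 subsets S of size 6, where X_S = 1 if the K_6 on S is monochromatic.
For a fixed S, the K_6 on S has C(6, 2) = 15 edges. P[all 15 edges red] = (1/2)^15, and likewise for blue, so P[monochromatic] = 2·(1/2)^15 = 2^{1 − 15} = 1/16384.
By linearity of expectation: E[X] = C(31, 6) · 2^{1 − 15} = 736281 · 1/16384 = 736281/16384.
Numerically: E[X] ≈ 44.9390.

E[X] = C(31,6)·2^(1−C(6,2)) = 736281/16384 ≈ 44.9390.


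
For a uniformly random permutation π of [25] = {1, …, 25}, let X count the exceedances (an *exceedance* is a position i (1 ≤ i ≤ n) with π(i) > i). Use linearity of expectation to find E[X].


Write X = Σ_{i=1}^{25} X_i, where X_i = 1_{π(i) > i}.
For each fixed i, π(i) is uniform over {1, …, 25} (marginal of a uniform permutation), so P[π(i) > i] = (n − i)/n. Summing: Σ_{i=1}^{25} (n − i)/n = (0 + 1 + … + 24)/25 = 25(25 − 1)/(2·25) = (25 − 1)/2.
Hence E[X] = Σ_{i=1}^{25} (25 − i)/25 = 12 ≈ 12.000000.

E[X] = 12 = 12.000000.


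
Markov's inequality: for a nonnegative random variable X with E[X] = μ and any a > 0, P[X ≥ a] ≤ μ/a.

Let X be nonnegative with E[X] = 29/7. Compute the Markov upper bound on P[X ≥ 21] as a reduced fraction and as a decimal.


μ = E[X] = 29/7, a = 21.
Markov: P[X ≥ 21] ≤ μ/a = (29/7)/21 = 29/147.
Numerically: ≈ 0.1973.
(Since a = 21 > μ = 4.1429, the bound 29/147 is < 1 and informative.)

P[X ≥ 21] ≤ 29/147 ≈ 0.1973.


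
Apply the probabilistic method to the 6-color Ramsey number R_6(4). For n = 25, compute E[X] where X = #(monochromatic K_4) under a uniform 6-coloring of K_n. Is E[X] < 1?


E[X] = C(25, 4) · 6^{1 − 6} = 12650 · 6^{−5} = 12650/7776.
As a reduced fraction: E[X] = 6325/3888 ≈ 1.6268.
Is E[X] < 1? NO.
Since E[X] ≥ 1, the first-moment bound is inconclusive at n = 25; it does NOT by itself certify R_6(4) > 25.

E[X] = 6325/3888 ≈ 1.6268; E[X] ≥ 1; first-moment method inconclusive here.


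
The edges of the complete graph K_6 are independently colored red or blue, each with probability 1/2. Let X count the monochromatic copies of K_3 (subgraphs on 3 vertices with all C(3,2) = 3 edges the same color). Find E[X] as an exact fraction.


Let X = Σ_S X_S over the C(6, 3) = 20 subsets S of size 3, where X_S = 1 if the K_3 on S is monochromatic.
For a fixed S, the K_3 on S has C(3, 2) = 3 edges. P[all 3 edges red] = (1/2)^3, and likewise for blue, so P[monochromatic] = 2·(1/2)^3 = 2^{1 − 3} = 1/4.
By linearity: E[X] = C(6, 3) · 2^{1 − 3} = 20 · 1/4 = 5.
Numerically: E[X] ≈ 5.00000.

E[X] = C(6,3)·2^(1−C(3,2)) = 5 ≈ 5.00000.


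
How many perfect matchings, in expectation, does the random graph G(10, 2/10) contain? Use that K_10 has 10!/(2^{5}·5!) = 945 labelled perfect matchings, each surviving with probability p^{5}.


K_10 has 10!/(2^{5}·5!) = 945 labelled perfect matchings.
For each such perfect matching H, let X_H = 1 if all 5 edges of H are present in G. Then P[X_H = 1] = p^{5} = (1/5)^{5} = 1/3125.
By linearity of expectation: E[X] = Σ_H E[X_H] = 945 · p^{5} = 945 · 1/3125 = 189/625.
Numerically: E[X] ≈ 0.3024.

E[X] = 945 · (1/5)^{5} = 189/625 ≈ 0.3024.


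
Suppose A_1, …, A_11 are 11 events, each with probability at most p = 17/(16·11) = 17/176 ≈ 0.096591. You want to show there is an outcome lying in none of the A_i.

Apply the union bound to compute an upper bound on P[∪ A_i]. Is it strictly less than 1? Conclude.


Union bound: P[∪_{i=1}^{11} A_i] ≤ Σ_i P[A_i] ≤ 11·p = 11·(17/176) = 17/16.
Numerically: 17/16 ≈ 1.062500.
Is 17/16 < 1? NO.
Since the bound 17/16 is ≥ 1, the union bound is uninformative here; it does NOT by itself certify existence.

11·p = 17/16 ≈ 1.062500; existence NOT certified by the union bound.


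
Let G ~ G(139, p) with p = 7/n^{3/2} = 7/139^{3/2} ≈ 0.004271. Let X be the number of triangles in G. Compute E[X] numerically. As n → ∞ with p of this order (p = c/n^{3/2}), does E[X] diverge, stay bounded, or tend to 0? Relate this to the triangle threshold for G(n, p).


Number of potential triangles: C(139, 3) = 437989.
Each occurs with probability p³ ≈ (0.004271)³ ≈ 7.793410e-08.
By linearity: E[X] = C(139, 3)·p³ ≈ 437989 · 7.793410e-08 ≈ 0.0341.
Since α = 3/2 > 1, p = c/n^{3/2} = o(1/n) is below the triangle threshold p ~ 1/n. Asymptotically E[X] ~ (c³/6)·n^{3(1−α)} = (7³/6)·n^{-1.5} → 0, so by Markov's inequality G has no triangles w.h.p.

E[X] ≈ 0.0341; in regime p = Θ(1/n^{3/2}) E[X] tends to 0 (below the triangle threshold p ~ 1/n).


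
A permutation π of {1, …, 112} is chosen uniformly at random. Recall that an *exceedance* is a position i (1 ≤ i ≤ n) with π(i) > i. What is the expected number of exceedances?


Write X = Σ_{i=1}^{112} X_i, where X_i = 1_{π(i) > i}.
For each fixed i, π(i) is uniform over {1, …, 112} (marginal of a uniform permutation), so P[π(i) > i] = (n − i)/n. Summing: Σ_{i=1}^{112} (n − i)/n = (0 + 1 + … + 111)/112 = 112(112 − 1)/(2·112) = (112 − 1)/2.
Hence E[X] = Σ_{i=1}^{112} (112 − i)/112 = 111/2 ≈ 55.5000.

E[X] = 111/2 = 55.5000.


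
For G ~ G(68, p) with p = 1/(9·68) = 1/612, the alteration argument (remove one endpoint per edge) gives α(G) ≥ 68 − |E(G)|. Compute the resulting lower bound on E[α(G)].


E[|E(G)|] = C(68, 2)·p = 2278 · (1/612) = 67/18.
E[α(G)] ≥ n − E[|E(G)|] = 68 − 67/18 = 1157/18.
Numerically: ≈ 64.278.
(This is only a lower bound; the true E[α(G)] may be larger.)

E[α(G)] ≥ 1157/18 ≈ 64.278.


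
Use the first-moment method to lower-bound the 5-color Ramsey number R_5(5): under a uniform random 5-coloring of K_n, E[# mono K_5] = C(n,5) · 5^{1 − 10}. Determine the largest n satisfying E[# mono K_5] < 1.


We need C(n, 5) · 5^{1 − 10} < 1, i.e. C(n, 5) < 5^{10 − 1} = 1953125.
Check values of n near the boundary:
  n = 48: C(48, 5) = 1712304; 1712304 < 1953125? YES
  n = 49: C(49, 5) = 1906884; 1906884 < 1953125? YES
  n = 50: C(50, 5) = 2118760; 2118760 < 1953125? NO
  n = 51: C(51, 5) = 2349060; 2349060 < 1953125? NO
  n = 52: C(52, 5) = 2598960; 2598960 < 1953125? NO
The largest n with C(n, 5) < 1953125 is n = 49 (where E[X] = 1906884/1953125 ≈ 0.976325). Hence R_5(5) > 49, i.e. R_5(5) ≥ 50.

Largest n = 49; hence R_5(5) > 49.


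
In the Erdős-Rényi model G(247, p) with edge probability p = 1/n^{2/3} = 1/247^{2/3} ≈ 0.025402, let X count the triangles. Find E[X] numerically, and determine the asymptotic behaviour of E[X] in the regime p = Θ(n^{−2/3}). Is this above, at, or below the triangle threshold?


Number of potential triangles: C(247, 3) = 2481115.
Each occurs with probability p³ ≈ (0.025402)³ ≈ 1.63910243e-05.
By linearity: E[X] = C(247, 3)·p³ ≈ 2481115 · 1.63910243e-05 ≈ 40.668016.
Since α = 2/3 < 1, p = c/n^{2/3} ≫ 1/n is above the triangle threshold p ~ 1/n. Asymptotically E[X] ~ (c³/6)·n^{3(1−α)} = (1³/6)·n^{1} → ∞; triangles are abundant w.h.p.

E[X] ≈ 40.668016; in regime p = Θ(1/n^{2/3}) E[X] diverges (above the triangle threshold p ~ 1/n).


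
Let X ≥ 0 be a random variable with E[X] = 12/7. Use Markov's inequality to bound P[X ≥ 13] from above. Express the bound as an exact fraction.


μ = E[X] = 12/7, a = 13.
Markov: P[X ≥ 13] ≤ μ/a = (12/7)/13 = 12/91.
Numerically: ≈ 0.1319.
(Since a = 13 > μ = 1.7143, the bound 12/91 is < 1 and informative.)

P[X ≥ 13] ≤ 12/91 ≈ 0.1319.


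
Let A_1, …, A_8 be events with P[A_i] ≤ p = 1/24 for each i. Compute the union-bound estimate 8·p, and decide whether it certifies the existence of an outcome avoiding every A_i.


Union bound: P[∪_{i=1}^{8} A_i] ≤ Σ_i P[A_i] ≤ 8·p = 8·(1/24) = 1/3.
Numerically: 1/3 ≈ 0.333.
Is 1/3 < 1? YES.
Since P[∪ A_i] ≤ 1/3 < 1, the complement has P[∩ A_i^c] ≥ 1 − 1/3 = 2/3 > 0, so some outcome avoids every A_i.

8·p = 1/3 ≈ 0.333; existence CERTIFIED by the union bound.


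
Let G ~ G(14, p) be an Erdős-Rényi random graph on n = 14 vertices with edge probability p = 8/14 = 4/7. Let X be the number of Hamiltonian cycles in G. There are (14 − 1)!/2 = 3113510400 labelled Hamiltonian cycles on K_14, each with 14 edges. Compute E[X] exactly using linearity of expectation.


K_14 has (14 − 1)!/2 = 3113510400 labelled Hamiltonian cycles.
For each such Hamiltonian cycle H, let X_H = 1 if all 14 edges of H are present in G. Then P[X_H = 1] = p^{14} = (4/7)^{14} = 268435456/678223072849.
By linearity of expectation: E[X] = Σ_H E[X_H] = 3113510400 · p^{14} = 3113510400 · 268435456/678223072849 = 119396654854963200/96889010407.
Numerically: E[X] ≈ 1.23e+06.

E[X] = 3113510400 · (4/7)^{14} = 119396654854963200/96889010407 ≈ 1.23e+06.
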